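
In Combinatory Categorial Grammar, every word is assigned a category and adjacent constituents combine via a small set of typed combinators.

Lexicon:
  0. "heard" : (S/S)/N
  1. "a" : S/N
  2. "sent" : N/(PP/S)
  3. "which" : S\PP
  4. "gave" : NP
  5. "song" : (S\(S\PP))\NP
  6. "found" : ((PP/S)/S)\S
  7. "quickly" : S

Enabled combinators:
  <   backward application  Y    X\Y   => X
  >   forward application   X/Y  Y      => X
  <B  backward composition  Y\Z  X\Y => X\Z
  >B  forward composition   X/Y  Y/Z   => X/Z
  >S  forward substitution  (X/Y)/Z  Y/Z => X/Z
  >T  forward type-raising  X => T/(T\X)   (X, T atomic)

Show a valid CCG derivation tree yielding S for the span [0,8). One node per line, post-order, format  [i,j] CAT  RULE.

[0,8] S   >
  [0,2] S/N   >S
    [0,1] "heard" : (S/S)/N
    [1,2] "a" : S/N
  [2,8] N   >
    [2,7] N/S   >B
      [2,3] "sent" : N/(PP/S)
      [3,7] (PP/S)/S   <
        [3,6] S   <
          [3,4] "which" : S\PP
          [4,6] S\(S\PP)   <
            [4,5] "gave" : NP
            [5,6] "song" : (S\(S\PP))\NP
        [6,7] "found" : ((PP/S)/S)\S
    [7,8] "quickly" : S

[0,1] (S/S)/N  lex  "heard"
[1,2] S/N  lex  "a"
[0,2] S/N  >S  k=1
[2,3] N/(PP/S)  lex  "sent"
[3,4] S\PP  lex  "which"
[4,5] NP  lex  "gave"
[5,6] (S\(S\PP))\NP  lex  "song"
[4,6] S\(S\PP)  <  k=5
[3,6] S  <  k=4
[6,7] ((PP/S)/S)\S  lex  "found"
[3,7] (PP/S)/S  <  k=6
[2,7] N/S  >B  k=3
[7,8] S  lex  "quickly"
[2,8] N  >  k=7
[0,8] S  >  k=2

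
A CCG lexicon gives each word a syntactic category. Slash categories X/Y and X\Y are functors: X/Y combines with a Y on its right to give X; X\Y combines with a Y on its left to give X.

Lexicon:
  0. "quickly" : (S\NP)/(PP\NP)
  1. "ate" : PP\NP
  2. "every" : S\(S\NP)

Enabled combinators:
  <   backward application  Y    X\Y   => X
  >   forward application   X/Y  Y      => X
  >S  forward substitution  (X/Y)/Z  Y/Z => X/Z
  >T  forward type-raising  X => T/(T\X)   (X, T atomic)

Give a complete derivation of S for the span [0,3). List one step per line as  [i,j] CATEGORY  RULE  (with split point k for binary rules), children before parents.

[0,3] S   <
  [0,2] S\NP   >
    [0,1] "quickly" : (S\NP)/(PP\NP)
    [1,2] "ate" : PP\NP
  [2,3] "every" : S\(S\NP)

[0,1] (S\NP)/(PP\NP)  lex  "quickly"
[1,2] PP\NP  lex  "ate"
[0,2] S\NP  >  k=1
[2,3] S\(S\NP)  lex  "every"
[0,3] S  <  k=2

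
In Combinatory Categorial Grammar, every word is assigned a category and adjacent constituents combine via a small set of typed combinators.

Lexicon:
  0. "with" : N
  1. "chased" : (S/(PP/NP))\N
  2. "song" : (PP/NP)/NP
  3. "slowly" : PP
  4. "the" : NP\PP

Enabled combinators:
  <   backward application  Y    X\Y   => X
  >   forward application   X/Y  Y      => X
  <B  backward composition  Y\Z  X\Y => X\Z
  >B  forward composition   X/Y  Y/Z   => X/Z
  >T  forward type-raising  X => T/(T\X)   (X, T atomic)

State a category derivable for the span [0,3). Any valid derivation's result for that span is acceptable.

[0,5] S   >
  [0,3] S/NP   >B
    [0,2] S/(PP/NP)   <
      [0,1] "with" : N
      [1,2] "chased" : (S/(PP/NP))\N
    [2,3] "song" : (PP/NP)/NP
  [3,5] NP   <
    [3,4] "slowly" : PP
    [4,5] "the" : NP\PP

S/NP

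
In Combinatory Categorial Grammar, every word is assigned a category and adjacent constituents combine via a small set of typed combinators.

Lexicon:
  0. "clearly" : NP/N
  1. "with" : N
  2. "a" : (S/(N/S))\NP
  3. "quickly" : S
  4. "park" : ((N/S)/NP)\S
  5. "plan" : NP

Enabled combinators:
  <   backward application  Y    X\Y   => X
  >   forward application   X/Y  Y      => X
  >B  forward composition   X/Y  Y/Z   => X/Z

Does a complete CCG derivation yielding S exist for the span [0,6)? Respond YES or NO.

YES

[0,6] S   >
  [0,3] S/(N/S)   <
    [0,2] NP   >
      [0,1] "clearly" : NP/N
      [1,2] "with" : N
    [2,3] "a" : (S/(N/S))\NP
  [3,6] N/S   >
    [3,5] (N/S)/NP   <
      [3,4] "quickly" : S
      [4,5] "park" : ((N/S)/NP)\S
    [5,6] "plan" : NP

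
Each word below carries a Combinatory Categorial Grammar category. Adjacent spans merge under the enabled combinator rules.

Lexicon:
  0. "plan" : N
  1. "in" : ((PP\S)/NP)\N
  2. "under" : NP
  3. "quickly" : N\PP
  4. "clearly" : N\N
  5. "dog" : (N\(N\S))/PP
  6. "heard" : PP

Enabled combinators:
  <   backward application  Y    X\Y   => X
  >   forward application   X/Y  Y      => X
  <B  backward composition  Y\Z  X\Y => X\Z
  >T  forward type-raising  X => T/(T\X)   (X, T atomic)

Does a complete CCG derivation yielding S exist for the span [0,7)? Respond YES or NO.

NO

N ((PP\S)/NP)\N NP N\PP N\N (N\(N\S))/PP PP
CKY chart[0,7] = {N, N/(N\N), NP/(NP\N), PP/(PP\N), S/(S\N)}; S ∉ chart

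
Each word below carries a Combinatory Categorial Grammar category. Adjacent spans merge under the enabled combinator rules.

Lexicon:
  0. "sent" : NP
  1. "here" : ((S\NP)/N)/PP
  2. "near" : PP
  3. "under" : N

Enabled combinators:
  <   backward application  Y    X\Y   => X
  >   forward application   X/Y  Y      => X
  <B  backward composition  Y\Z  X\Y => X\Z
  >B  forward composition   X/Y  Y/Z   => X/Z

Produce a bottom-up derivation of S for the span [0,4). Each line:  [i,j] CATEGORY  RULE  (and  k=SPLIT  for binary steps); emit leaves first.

[0,1] NP  lex  "sent"
[1,2] ((S\NP)/N)/PP  lex  "here"
[2,3] PP  lex  "near"
[1,3] (S\NP)/N  >  k=2
[3,4] N  lex  "under"
[1,4] S\NP  >  k=3
[0,4] S  <  k=1

[0,4] S   <
  [0,1] "sent" : NP
  [1,4] S\NP   >
    [1,3] (S\NP)/N   >
      [1,2] "here" : ((S\NP)/N)/PP
      [2,3] "near" : PP
    [3,4] "under" : N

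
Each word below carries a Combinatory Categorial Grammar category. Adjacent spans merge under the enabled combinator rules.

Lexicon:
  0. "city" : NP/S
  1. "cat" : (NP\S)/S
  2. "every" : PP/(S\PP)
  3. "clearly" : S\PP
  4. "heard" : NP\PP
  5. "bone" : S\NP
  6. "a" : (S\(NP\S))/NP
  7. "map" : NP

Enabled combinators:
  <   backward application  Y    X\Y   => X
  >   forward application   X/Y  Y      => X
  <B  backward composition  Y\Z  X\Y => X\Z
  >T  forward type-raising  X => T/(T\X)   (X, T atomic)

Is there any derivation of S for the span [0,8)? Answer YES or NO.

NO

NP/S (NP\S)/S PP/(S\PP) S\PP NP\PP S\NP (S\(NP\S))/NP NP
CKY chart[0,8] = {N/(N\NP), NP, NP/(NP\NP), PP/(PP\NP), S/(S\NP)}; S ∉ chart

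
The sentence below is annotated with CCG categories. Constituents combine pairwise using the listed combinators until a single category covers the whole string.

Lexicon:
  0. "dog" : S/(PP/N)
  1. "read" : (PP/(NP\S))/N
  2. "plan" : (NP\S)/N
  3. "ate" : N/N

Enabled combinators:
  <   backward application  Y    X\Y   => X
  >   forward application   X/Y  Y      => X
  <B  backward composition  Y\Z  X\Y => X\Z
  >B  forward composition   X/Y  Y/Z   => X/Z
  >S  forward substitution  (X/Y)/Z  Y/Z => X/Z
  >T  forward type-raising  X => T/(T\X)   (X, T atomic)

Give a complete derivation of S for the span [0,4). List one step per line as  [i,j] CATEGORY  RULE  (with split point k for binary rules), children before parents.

[0,4] S   >
  [0,1] "dog" : S/(PP/N)
  [1,4] PP/N   >B
    [1,3] PP/N   >S
      [1,2] "read" : (PP/(NP\S))/N
      [2,3] "plan" : (NP\S)/N
    [3,4] "ate" : N/N

[0,1] S/(PP/N)  lex  "dog"
[1,2] (PP/(NP\S))/N  lex  "read"
[2,3] (NP\S)/N  lex  "plan"
[1,3] PP/N  >S  k=2
[3,4] N/N  lex  "ate"
[1,4] PP/N  >B  k=3
[0,4] S  >  k=1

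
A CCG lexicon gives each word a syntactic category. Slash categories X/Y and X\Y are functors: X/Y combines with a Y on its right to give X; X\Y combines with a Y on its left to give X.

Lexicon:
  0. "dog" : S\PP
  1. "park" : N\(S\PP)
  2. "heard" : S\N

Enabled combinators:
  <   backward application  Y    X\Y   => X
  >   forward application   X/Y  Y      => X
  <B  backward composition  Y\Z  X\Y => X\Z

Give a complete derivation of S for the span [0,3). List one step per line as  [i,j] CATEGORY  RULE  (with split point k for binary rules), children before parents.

[0,3] S   <
  [0,2] N   <
    [0,1] "dog" : S\PP
    [1,2] "park" : N\(S\PP)
  [2,3] "heard" : S\N

[0,1] S\PP  lex  "dog"
[1,2] N\(S\PP)  lex  "park"
[0,2] N  <  k=1
[2,3] S\N  lex  "heard"
[0,3] S  <  k=2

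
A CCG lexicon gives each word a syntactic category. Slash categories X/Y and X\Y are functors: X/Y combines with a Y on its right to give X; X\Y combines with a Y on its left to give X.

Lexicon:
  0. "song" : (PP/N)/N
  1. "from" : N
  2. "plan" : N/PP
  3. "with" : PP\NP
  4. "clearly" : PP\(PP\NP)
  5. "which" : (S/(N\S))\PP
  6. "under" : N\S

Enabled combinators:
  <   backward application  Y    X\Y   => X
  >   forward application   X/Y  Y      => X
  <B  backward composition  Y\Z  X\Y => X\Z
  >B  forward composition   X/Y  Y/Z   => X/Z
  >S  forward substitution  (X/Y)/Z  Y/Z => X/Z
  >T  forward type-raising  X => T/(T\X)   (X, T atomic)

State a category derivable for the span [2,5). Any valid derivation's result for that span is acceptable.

[0,7] S   >
  [0,6] S/(N\S)   <
    [0,5] PP   >
      [0,2] PP/N   >
        [0,1] "song" : (PP/N)/N
        [1,2] "from" : N
      [2,5] N   >
        [2,3] "plan" : N/PP
        [3,5] PP   <
          [3,4] "with" : PP\NP
          [4,5] "clearly" : PP\(PP\NP)
    [5,6] "which" : (S/(N\S))\PP
  [6,7] "under" : N\S

N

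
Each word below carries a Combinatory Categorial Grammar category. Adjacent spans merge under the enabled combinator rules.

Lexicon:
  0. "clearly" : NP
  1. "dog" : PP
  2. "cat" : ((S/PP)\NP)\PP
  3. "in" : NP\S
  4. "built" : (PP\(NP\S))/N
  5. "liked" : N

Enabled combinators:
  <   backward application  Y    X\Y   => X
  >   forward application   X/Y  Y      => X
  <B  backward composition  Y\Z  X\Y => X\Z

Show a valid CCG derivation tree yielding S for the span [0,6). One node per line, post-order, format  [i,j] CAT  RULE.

[0,1] NP  lex  "clearly"
[1,2] PP  lex  "dog"
[2,3] ((S/PP)\NP)\PP  lex  "cat"
[1,3] (S/PP)\NP  <  k=2
[0,3] S/PP  <  k=1
[3,4] NP\S  lex  "in"
[4,5] (PP\(NP\S))/N  lex  "built"
[5,6] N  lex  "liked"
[4,6] PP\(NP\S)  >  k=5
[3,6] PP  <  k=4
[0,6] S  >  k=3

[0,6] S   >
  [0,3] S/PP   <
    [0,1] "clearly" : NP
    [1,3] (S/PP)\NP   <
      [1,2] "dog" : PP
      [2,3] "cat" : ((S/PP)\NP)\PP
  [3,6] PP   <
    [3,4] "in" : NP\S
    [4,6] PP\(NP\S)   >
      [4,5] "built" : (PP\(NP\S))/N
      [5,6] "liked" : N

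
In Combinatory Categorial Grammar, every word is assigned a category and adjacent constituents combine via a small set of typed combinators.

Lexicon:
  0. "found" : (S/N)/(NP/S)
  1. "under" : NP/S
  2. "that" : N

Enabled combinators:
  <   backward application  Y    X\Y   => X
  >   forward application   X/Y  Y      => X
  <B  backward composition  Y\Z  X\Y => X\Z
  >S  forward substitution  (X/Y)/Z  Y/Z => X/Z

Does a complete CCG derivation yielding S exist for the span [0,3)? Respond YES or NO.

YES

[0,3] S   >
  [0,2] S/N   >
    [0,1] "found" : (S/N)/(NP/S)
    [1,2] "under" : NP/S
  [2,3] "that" : N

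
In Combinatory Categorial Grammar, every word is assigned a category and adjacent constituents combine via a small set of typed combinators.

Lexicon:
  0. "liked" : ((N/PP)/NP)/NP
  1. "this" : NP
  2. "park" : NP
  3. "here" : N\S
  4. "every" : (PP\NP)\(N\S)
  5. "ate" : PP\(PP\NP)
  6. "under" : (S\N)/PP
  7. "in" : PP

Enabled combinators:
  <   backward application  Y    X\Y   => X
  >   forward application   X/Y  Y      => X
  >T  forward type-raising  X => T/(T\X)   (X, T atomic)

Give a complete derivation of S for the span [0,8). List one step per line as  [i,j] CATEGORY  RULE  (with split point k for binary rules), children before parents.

[0,8] S   <
  [0,6] N   >
    [0,3] N/PP   >
      [0,2] (N/PP)/NP   >
        [0,1] "liked" : ((N/PP)/NP)/NP
        [1,2] "this" : NP
      [2,3] "park" : NP
    [3,6] PP   <
      [3,5] PP\NP   <
        [3,4] "here" : N\S
        [4,5] "every" : (PP\NP)\(N\S)
      [5,6] "ate" : PP\(PP\NP)
  [6,8] S\N   >
    [6,7] "under" : (S\N)/PP
    [7,8] "in" : PP

[0,1] ((N/PP)/NP)/NP  lex  "liked"
[1,2] NP  lex  "this"
[0,2] (N/PP)/NP  >  k=1
[2,3] NP  lex  "park"
[0,3] N/PP  >  k=2
[3,4] N\S  lex  "here"
[4,5] (PP\NP)\(N\S)  lex  "every"
[3,5] PP\NP  <  k=4
[5,6] PP\(PP\NP)  lex  "ate"
[3,6] PP  <  k=5
[0,6] N  >  k=3
[6,7] (S\N)/PP  lex  "under"
[7,8] PP  lex  "in"
[6,8] S\N  >  k=7
[0,8] S  <  k=6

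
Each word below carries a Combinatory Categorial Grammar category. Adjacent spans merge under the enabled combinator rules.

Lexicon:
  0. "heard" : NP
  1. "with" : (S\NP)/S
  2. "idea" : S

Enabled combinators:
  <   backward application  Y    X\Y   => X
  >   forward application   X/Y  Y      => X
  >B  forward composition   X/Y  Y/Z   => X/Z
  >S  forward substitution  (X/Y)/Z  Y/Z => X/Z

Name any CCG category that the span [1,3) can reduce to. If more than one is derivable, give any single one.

[0,3] S   <
  [0,1] "heard" : NP
  [1,3] S\NP   >
    [1,2] "with" : (S\NP)/S
    [2,3] "idea" : S

S\NP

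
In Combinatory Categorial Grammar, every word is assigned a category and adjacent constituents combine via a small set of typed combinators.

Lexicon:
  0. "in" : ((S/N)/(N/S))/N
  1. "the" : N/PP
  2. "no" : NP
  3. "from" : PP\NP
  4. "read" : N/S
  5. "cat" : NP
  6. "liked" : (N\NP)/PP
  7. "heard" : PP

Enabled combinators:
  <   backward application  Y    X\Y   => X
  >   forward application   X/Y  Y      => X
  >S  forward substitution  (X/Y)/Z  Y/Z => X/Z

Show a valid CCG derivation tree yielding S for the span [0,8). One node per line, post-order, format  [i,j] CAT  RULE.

[0,1] ((S/N)/(N/S))/N  lex  "in"
[1,2] N/PP  lex  "the"
[2,3] NP  lex  "no"
[3,4] PP\NP  lex  "from"
[2,4] PP  <  k=3
[1,4] N  >  k=2
[0,4] (S/N)/(N/S)  >  k=1
[4,5] N/S  lex  "read"
[0,5] S/N  >  k=4
[5,6] NP  lex  "cat"
[6,7] (N\NP)/PP  lex  "liked"
[7,8] PP  lex  "heard"
[6,8] N\NP  >  k=7
[5,8] N  <  k=6
[0,8] S  >  k=5

[0,8] S   >
  [0,5] S/N   >
    [0,4] (S/N)/(N/S)   >
      [0,1] "in" : ((S/N)/(N/S))/N
      [1,4] N   >
        [1,2] "the" : N/PP
        [2,4] PP   <
          [2,3] "no" : NP
          [3,4] "from" : PP\NP
    [4,5] "read" : N/S
  [5,8] N   <
    [5,6] "cat" : NP
    [6,8] N\NP   >
      [6,7] "liked" : (N\NP)/PP
      [7,8] "heard" : PP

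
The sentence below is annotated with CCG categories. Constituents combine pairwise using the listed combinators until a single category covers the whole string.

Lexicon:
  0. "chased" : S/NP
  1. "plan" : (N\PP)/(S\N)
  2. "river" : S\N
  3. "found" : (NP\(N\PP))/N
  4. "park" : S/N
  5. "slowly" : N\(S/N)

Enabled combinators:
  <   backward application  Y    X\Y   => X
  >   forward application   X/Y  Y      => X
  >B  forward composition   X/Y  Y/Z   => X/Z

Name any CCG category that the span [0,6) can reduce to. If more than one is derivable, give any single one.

[0,6] S   >
  [0,1] "chased" : S/NP
  [1,6] NP   <
    [1,3] N\PP   >
      [1,2] "plan" : (N\PP)/(S\N)
      [2,3] "river" : S\N
    [3,6] NP\(N\PP)   >
      [3,4] "found" : (NP\(N\PP))/N
      [4,6] N   <
        [4,5] "park" : S/N
        [5,6] "slowly" : N\(S/N)

S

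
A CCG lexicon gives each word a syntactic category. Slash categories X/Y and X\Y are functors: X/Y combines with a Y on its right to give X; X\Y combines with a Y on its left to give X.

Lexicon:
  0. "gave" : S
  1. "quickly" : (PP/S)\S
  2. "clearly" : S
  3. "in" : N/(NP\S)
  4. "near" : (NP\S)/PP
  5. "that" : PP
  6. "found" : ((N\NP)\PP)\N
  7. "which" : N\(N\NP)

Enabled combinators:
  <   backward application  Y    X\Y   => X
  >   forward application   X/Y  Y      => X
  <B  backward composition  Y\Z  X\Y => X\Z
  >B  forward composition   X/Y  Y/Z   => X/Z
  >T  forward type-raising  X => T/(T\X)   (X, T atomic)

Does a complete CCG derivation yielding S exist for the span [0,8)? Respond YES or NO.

NO

S (PP/S)\S S N/(NP\S) (NP\S)/PP PP ((N\NP)\PP)\N N\(N\NP)
CKY chart[0,8] = {N, N/(N\N), NP/(NP\N), PP/(PP\N), S/(S\N)}; S ∉ chart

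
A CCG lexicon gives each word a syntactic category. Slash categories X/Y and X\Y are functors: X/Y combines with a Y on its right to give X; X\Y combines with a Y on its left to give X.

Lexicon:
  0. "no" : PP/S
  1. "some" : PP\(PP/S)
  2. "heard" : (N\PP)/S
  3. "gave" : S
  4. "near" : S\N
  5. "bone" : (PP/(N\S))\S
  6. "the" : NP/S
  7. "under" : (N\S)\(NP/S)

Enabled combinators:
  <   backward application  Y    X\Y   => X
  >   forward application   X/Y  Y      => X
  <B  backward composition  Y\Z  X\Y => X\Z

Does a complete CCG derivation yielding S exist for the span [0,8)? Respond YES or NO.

PP/S PP\(PP/S) (N\PP)/S S S\N (PP/(N\S))\S NP/S (N\S)\(NP/S)
CKY chart[0,8] = {PP}; S ∉ chart

NO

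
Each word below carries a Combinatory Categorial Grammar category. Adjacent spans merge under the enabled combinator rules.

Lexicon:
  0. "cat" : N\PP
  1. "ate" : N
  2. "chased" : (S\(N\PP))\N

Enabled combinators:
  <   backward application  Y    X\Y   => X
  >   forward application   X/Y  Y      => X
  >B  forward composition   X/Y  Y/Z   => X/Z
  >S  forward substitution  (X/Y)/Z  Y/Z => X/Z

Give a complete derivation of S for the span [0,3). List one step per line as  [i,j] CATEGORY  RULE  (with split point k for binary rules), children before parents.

[0,1] N\PP  lex  "cat"
[1,2] N  lex  "ate"
[2,3] (S\(N\PP))\N  lex  "chased"
[1,3] S\(N\PP)  <  k=2
[0,3] S  <  k=1

[0,3] S   <
  [0,1] "cat" : N\PP
  [1,3] S\(N\PP)   <
    [1,2] "ate" : N
    [2,3] "chased" : (S\(N\PP))\N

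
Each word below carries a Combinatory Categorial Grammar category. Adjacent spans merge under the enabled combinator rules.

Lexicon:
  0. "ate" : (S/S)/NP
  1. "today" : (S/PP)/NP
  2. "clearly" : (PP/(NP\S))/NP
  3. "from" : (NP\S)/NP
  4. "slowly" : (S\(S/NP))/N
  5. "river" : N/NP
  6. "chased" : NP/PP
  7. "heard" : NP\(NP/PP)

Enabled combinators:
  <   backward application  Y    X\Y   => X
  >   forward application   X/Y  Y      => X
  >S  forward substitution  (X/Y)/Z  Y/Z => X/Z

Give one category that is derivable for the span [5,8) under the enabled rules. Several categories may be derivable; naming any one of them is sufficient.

[0,8] S   <
  [0,4] S/NP   >S
    [0,1] "ate" : (S/S)/NP
    [1,4] S/NP   >S
      [1,2] "today" : (S/PP)/NP
      [2,4] PP/NP   >S
        [2,3] "clearly" : (PP/(NP\S))/NP
        [3,4] "from" : (NP\S)/NP
  [4,8] S\(S/NP)   >
    [4,5] "slowly" : (S\(S/NP))/N
    [5,8] N   >
      [5,6] "river" : N/NP
      [6,8] NP   <
        [6,7] "chased" : NP/PP
        [7,8] "heard" : NP\(NP/PP)

N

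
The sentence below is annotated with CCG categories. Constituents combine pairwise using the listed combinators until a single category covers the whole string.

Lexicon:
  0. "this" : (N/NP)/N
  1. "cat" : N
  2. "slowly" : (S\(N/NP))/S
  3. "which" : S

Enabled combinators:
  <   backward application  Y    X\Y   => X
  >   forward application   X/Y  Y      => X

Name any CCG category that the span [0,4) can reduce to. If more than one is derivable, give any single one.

S

[0,4] S   <
  [0,2] N/NP   >
    [0,1] "this" : (N/NP)/N
    [1,2] "cat" : N
  [2,4] S\(N/NP)   >
    [2,3] "slowly" : (S\(N/NP))/S
    [3,4] "which" : S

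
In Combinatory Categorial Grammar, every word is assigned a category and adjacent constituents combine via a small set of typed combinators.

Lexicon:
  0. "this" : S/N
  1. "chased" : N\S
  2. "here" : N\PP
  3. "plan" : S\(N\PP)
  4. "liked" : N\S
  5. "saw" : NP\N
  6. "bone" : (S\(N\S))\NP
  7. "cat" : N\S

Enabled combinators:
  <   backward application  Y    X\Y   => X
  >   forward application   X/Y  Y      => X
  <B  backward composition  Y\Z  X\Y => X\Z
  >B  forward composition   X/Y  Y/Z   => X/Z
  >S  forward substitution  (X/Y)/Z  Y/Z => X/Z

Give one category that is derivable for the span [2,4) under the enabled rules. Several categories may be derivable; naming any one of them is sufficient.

[0,8] S   >
  [0,1] "this" : S/N
  [1,8] N   <
    [1,7] S   <
      [1,2] "chased" : N\S
      [2,7] S\(N\S)   <
        [2,6] NP   <
          [2,4] S   <
            [2,3] "here" : N\PP
            [3,4] "plan" : S\(N\PP)
          [4,6] NP\S   <B
            [4,5] "liked" : N\S
            [5,6] "saw" : NP\N
        [6,7] "bone" : (S\(N\S))\NP
    [7,8] "cat" : N\S

S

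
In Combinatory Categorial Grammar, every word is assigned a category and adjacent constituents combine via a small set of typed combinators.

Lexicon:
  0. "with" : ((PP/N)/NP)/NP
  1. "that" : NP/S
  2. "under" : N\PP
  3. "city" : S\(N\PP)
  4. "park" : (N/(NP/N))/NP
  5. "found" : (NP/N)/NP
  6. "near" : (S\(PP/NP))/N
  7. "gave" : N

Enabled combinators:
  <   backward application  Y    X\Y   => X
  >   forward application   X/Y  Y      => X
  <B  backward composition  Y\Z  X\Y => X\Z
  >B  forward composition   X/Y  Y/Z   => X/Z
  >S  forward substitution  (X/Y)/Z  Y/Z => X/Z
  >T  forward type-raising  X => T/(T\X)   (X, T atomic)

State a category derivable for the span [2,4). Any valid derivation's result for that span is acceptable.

S

[0,8] S   <
  [0,6] PP/NP   >S
    [0,4] (PP/N)/NP   >
      [0,1] "with" : ((PP/N)/NP)/NP
      [1,4] NP   >
        [1,2] "that" : NP/S
        [2,4] S   <
          [2,3] "under" : N\PP
          [3,4] "city" : S\(N\PP)
    [4,6] N/NP   >S
      [4,5] "park" : (N/(NP/N))/NP
      [5,6] "found" : (NP/N)/NP
  [6,8] S\(PP/NP)   >
    [6,7] "near" : (S\(PP/NP))/N
    [7,8] "gave" : N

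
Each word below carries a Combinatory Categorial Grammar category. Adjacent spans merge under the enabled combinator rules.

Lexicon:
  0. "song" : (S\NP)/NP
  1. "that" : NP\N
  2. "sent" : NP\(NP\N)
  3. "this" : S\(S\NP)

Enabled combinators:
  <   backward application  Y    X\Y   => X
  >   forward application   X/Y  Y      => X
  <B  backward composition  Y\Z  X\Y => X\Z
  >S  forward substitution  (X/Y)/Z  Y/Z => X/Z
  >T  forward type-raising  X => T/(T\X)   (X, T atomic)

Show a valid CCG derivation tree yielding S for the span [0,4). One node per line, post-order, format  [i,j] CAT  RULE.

[0,1] (S\NP)/NP  lex  "song"
[1,2] NP\N  lex  "that"
[2,3] NP\(NP\N)  lex  "sent"
[1,3] NP  <  k=2
[0,3] S\NP  >  k=1
[3,4] S\(S\NP)  lex  "this"
[0,4] S  <  k=3

[0,4] S   <
  [0,3] S\NP   >
    [0,1] "song" : (S\NP)/NP
    [1,3] NP   <
      [1,2] "that" : NP\N
      [2,3] "sent" : NP\(NP\N)
  [3,4] "this" : S\(S\NP)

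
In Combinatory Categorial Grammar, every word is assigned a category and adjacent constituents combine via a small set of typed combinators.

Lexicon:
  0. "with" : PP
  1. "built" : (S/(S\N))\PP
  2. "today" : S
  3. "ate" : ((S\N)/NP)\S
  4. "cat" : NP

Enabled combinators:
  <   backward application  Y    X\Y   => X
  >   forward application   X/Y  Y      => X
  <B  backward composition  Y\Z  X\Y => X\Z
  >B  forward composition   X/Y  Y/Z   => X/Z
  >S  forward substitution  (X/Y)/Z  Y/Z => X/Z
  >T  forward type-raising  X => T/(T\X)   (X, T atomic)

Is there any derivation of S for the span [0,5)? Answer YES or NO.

YES

[0,5] S   >
  [0,2] S/(S\N)   <
    [0,1] "with" : PP
    [1,2] "built" : (S/(S\N))\PP
  [2,5] S\N   >
    [2,4] (S\N)/NP   <
      [2,3] "today" : S
      [3,4] "ate" : ((S\N)/NP)\S
    [4,5] "cat" : NP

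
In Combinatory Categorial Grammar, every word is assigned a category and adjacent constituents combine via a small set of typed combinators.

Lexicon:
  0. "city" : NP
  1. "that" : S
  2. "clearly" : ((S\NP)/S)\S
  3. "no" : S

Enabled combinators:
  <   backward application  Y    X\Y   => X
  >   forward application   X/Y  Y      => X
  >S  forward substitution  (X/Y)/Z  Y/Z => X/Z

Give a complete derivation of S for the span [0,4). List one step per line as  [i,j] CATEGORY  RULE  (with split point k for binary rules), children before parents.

[0,4] S   <
  [0,1] "city" : NP
  [1,4] S\NP   >
    [1,3] (S\NP)/S   <
      [1,2] "that" : S
      [2,3] "clearly" : ((S\NP)/S)\S
    [3,4] "no" : S

[0,1] NP  lex  "city"
[1,2] S  lex  "that"
[2,3] ((S\NP)/S)\S  lex  "clearly"
[1,3] (S\NP)/S  <  k=2
[3,4] S  lex  "no"
[1,4] S\NP  >  k=3
[0,4] S  <  k=1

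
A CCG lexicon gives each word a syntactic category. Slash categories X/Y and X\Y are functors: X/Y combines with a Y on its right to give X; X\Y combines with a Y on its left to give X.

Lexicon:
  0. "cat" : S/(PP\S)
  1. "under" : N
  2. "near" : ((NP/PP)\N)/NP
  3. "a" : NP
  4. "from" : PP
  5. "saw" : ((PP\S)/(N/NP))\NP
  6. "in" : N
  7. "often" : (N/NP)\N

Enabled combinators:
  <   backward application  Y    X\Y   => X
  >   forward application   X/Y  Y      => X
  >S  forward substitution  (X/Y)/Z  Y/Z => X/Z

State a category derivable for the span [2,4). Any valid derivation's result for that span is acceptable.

(NP/PP)\N

[0,8] S   >
  [0,1] "cat" : S/(PP\S)
  [1,8] PP\S   >
    [1,6] (PP\S)/(N/NP)   <
      [1,5] NP   >
        [1,4] NP/PP   <
          [1,2] "under" : N
          [2,4] (NP/PP)\N   >
            [2,3] "near" : ((NP/PP)\N)/NP
            [3,4] "a" : NP
        [4,5] "from" : PP
      [5,6] "saw" : ((PP\S)/(N/NP))\NP
    [6,8] N/NP   <
      [6,7] "in" : N
      [7,8] "often" : (N/NP)\N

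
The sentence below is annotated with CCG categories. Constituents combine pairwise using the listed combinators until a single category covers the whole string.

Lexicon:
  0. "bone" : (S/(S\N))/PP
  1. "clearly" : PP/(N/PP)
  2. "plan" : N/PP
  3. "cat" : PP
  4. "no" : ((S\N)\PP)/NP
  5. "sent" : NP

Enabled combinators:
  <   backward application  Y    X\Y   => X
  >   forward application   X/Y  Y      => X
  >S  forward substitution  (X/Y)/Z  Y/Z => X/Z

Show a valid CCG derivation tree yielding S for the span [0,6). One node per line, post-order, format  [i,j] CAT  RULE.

[0,1] (S/(S\N))/PP  lex  "bone"
[1,2] PP/(N/PP)  lex  "clearly"
[2,3] N/PP  lex  "plan"
[1,3] PP  >  k=2
[0,3] S/(S\N)  >  k=1
[3,4] PP  lex  "cat"
[4,5] ((S\N)\PP)/NP  lex  "no"
[5,6] NP  lex  "sent"
[4,6] (S\N)\PP  >  k=5
[3,6] S\N  <  k=4
[0,6] S  >  k=3

[0,6] S   >
  [0,3] S/(S\N)   >
    [0,1] "bone" : (S/(S\N))/PP
    [1,3] PP   >
      [1,2] "clearly" : PP/(N/PP)
      [2,3] "plan" : N/PP
  [3,6] S\N   <
    [3,4] "cat" : PP
    [4,6] (S\N)\PP   >
      [4,5] "no" : ((S\N)\PP)/NP
      [5,6] "sent" : NP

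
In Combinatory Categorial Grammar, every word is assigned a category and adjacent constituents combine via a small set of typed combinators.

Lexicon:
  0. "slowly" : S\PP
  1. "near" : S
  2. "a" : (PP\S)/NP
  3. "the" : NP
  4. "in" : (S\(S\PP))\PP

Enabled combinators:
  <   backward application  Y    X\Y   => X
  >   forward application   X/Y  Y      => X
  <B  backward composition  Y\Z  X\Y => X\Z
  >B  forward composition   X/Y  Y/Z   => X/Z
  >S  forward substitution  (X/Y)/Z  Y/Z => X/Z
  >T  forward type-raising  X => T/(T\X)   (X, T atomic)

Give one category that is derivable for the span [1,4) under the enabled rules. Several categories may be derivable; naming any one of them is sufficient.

PP

[0,5] S   <
  [0,1] "slowly" : S\PP
  [1,5] S\(S\PP)   <
    [1,4] PP   <
      [1,2] "near" : S
      [2,4] PP\S   >
        [2,3] "a" : (PP\S)/NP
        [3,4] "the" : NP
    [4,5] "in" : (S\(S\PP))\PP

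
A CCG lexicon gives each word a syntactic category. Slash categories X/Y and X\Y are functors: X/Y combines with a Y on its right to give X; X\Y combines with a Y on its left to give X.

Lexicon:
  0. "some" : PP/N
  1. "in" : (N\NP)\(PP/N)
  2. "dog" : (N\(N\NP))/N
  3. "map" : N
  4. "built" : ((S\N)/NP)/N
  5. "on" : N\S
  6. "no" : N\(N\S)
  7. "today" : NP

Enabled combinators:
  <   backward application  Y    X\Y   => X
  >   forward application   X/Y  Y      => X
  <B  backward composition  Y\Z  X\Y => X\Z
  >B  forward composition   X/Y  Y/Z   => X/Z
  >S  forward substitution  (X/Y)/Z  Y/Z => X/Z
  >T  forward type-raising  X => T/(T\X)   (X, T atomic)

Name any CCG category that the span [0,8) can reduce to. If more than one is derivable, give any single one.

[0,8] S   <
  [0,4] N   <
    [0,2] N\NP   <
      [0,1] "some" : PP/N
      [1,2] "in" : (N\NP)\(PP/N)
    [2,4] N\(N\NP)   >
      [2,3] "dog" : (N\(N\NP))/N
      [3,4] "map" : N
  [4,8] S\N   >
    [4,7] (S\N)/NP   >
      [4,5] "built" : ((S\N)/NP)/N
      [5,7] N   <
        [5,6] "on" : N\S
        [6,7] "no" : N\(N\S)
    [7,8] "today" : NP

S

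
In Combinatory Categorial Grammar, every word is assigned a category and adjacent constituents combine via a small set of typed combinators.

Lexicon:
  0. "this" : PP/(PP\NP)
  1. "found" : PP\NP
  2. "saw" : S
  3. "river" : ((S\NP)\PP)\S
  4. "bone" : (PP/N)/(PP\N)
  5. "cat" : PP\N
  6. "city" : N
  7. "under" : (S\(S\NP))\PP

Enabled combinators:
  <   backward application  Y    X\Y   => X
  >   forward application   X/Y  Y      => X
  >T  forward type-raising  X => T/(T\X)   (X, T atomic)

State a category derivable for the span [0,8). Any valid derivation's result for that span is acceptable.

S

[0,8] S   <
  [0,4] S\NP   <
    [0,2] PP   >
      [0,1] "this" : PP/(PP\NP)
      [1,2] "found" : PP\NP
    [2,4] (S\NP)\PP   <
      [2,3] "saw" : S
      [3,4] "river" : ((S\NP)\PP)\S
  [4,8] S\(S\NP)   <
    [4,7] PP   >
      [4,6] PP/N   >
        [4,5] "bone" : (PP/N)/(PP\N)
        [5,6] "cat" : PP\N
      [6,7] "city" : N
    [7,8] "under" : (S\(S\NP))\PP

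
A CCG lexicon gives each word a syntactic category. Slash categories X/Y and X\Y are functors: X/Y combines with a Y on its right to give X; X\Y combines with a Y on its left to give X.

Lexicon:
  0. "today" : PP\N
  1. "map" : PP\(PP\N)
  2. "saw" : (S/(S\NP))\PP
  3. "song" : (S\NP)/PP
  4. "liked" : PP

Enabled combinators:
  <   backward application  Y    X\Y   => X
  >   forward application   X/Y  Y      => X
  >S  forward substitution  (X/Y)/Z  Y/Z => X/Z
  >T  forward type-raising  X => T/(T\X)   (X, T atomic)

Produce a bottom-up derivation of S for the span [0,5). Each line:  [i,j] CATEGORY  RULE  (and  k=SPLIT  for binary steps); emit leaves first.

[0,1] PP\N  lex  "today"
[1,2] PP\(PP\N)  lex  "map"
[0,2] PP  <  k=1
[2,3] (S/(S\NP))\PP  lex  "saw"
[0,3] S/(S\NP)  <  k=2
[3,4] (S\NP)/PP  lex  "song"
[4,5] PP  lex  "liked"
[3,5] S\NP  >  k=4
[0,5] S  >  k=3

[0,5] S   >
  [0,3] S/(S\NP)   <
    [0,2] PP   <
      [0,1] "today" : PP\N
      [1,2] "map" : PP\(PP\N)
    [2,3] "saw" : (S/(S\NP))\PP
  [3,5] S\NP   >
    [3,4] "song" : (S\NP)/PP
    [4,5] "liked" : PP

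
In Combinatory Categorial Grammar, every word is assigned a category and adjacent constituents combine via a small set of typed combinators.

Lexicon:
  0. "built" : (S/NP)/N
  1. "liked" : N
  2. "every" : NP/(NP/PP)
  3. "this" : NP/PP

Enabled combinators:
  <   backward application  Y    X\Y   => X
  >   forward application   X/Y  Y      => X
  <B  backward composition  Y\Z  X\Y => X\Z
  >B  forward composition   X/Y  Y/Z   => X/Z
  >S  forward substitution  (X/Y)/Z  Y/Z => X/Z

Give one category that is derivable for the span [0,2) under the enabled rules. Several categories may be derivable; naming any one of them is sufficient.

S/NP

[0,4] S   >
  [0,2] S/NP   >
    [0,1] "built" : (S/NP)/N
    [1,2] "liked" : N
  [2,4] NP   >
    [2,3] "every" : NP/(NP/PP)
    [3,4] "this" : NP/PP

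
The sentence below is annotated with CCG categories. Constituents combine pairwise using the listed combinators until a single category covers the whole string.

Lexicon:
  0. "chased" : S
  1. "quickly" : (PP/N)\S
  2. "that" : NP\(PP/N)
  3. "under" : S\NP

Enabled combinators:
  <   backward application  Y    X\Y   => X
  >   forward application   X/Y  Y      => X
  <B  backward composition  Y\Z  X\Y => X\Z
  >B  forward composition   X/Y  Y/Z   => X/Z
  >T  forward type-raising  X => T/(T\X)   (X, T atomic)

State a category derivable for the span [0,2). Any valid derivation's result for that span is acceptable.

[0,4] S   <
  [0,3] NP   <
    [0,2] PP/N   <
      [0,1] "chased" : S
      [1,2] "quickly" : (PP/N)\S
    [2,3] "that" : NP\(PP/N)
  [3,4] "under" : S\NP

PP/N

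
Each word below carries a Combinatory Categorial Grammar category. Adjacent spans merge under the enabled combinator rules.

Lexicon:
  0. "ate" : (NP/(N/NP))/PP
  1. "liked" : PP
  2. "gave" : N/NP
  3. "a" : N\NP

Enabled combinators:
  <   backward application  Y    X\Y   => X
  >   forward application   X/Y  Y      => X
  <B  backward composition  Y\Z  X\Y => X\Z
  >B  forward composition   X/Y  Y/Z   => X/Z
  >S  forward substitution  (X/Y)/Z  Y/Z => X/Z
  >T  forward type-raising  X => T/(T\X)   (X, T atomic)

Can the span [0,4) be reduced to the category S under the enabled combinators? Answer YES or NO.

(NP/(N/NP))/PP PP N/NP N\NP
CKY chart[0,4] = {N, N/(N\N), NP/(NP\N), PP/(PP\N), S/(S\N)}; S ∉ chart

NO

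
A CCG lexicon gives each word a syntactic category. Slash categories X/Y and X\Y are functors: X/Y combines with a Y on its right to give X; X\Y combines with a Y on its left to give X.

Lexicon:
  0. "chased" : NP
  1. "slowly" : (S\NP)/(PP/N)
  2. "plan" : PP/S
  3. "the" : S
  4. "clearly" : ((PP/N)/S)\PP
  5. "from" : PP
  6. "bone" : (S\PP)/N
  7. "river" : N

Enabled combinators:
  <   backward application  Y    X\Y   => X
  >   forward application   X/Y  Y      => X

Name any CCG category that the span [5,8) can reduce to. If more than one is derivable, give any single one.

[0,8] S   <
  [0,1] "chased" : NP
  [1,8] S\NP   >
    [1,2] "slowly" : (S\NP)/(PP/N)
    [2,8] PP/N   >
      [2,5] (PP/N)/S   <
        [2,4] PP   >
          [2,3] "plan" : PP/S
          [3,4] "the" : S
        [4,5] "clearly" : ((PP/N)/S)\PP
      [5,8] S   <
        [5,6] "from" : PP
        [6,8] S\PP   >
          [6,7] "bone" : (S\PP)/N
          [7,8] "river" : N

S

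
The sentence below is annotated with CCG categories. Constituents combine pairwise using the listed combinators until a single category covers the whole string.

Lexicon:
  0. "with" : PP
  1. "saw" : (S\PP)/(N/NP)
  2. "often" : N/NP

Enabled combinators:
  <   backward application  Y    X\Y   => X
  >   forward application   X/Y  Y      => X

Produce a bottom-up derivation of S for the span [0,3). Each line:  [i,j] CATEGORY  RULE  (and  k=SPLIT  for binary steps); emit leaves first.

[0,1] PP  lex  "with"
[1,2] (S\PP)/(N/NP)  lex  "saw"
[2,3] N/NP  lex  "often"
[1,3] S\PP  >  k=2
[0,3] S  <  k=1

[0,3] S   <
  [0,1] "with" : PP
  [1,3] S\PP   >
    [1,2] "saw" : (S\PP)/(N/NP)
    [2,3] "often" : N/NP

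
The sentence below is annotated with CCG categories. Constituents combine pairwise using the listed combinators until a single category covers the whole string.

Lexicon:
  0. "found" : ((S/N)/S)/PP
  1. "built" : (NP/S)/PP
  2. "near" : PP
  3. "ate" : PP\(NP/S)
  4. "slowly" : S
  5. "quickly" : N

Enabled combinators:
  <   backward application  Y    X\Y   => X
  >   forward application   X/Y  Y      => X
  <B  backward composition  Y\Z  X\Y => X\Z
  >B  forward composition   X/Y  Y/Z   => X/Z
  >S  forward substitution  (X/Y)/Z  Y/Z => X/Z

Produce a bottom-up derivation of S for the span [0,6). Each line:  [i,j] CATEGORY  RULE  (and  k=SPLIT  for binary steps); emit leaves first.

[0,6] S   >
  [0,5] S/N   >
    [0,4] (S/N)/S   >
      [0,1] "found" : ((S/N)/S)/PP
      [1,4] PP   <
        [1,3] NP/S   >
          [1,2] "built" : (NP/S)/PP
          [2,3] "near" : PP
        [3,4] "ate" : PP\(NP/S)
    [4,5] "slowly" : S
  [5,6] "quickly" : N

[0,1] ((S/N)/S)/PP  lex  "found"
[1,2] (NP/S)/PP  lex  "built"
[2,3] PP  lex  "near"
[1,3] NP/S  >  k=2
[3,4] PP\(NP/S)  lex  "ate"
[1,4] PP  <  k=3
[0,4] (S/N)/S  >  k=1
[4,5] S  lex  "slowly"
[0,5] S/N  >  k=4
[5,6] N  lex  "quickly"
[0,6] S  >  k=5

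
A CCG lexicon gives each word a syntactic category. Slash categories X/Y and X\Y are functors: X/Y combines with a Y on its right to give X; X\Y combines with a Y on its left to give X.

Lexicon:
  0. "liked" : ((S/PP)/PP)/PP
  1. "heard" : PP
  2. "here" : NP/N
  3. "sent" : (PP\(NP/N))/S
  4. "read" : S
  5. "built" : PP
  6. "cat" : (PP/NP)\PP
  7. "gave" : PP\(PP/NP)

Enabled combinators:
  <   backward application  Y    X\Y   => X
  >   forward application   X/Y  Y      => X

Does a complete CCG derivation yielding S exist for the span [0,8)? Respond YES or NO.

[0,8] S   >
  [0,5] S/PP   >
    [0,2] (S/PP)/PP   >
      [0,1] "liked" : ((S/PP)/PP)/PP
      [1,2] "heard" : PP
    [2,5] PP   <
      [2,3] "here" : NP/N
      [3,5] PP\(NP/N)   >
        [3,4] "sent" : (PP\(NP/N))/S
        [4,5] "read" : S
  [5,8] PP   <
    [5,7] PP/NP   <
      [5,6] "built" : PP
      [6,7] "cat" : (PP/NP)\PP
    [7,8] "gave" : PP\(PP/NP)

YES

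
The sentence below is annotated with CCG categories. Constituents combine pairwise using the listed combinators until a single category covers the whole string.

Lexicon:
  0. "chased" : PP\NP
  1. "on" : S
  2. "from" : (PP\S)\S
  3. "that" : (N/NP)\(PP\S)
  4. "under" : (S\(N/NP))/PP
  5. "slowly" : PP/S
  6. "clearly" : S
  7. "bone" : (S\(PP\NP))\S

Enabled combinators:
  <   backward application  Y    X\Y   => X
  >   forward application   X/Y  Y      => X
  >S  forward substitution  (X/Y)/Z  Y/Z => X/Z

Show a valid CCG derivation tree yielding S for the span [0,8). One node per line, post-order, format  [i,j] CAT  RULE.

[0,1] PP\NP  lex  "chased"
[1,2] S  lex  "on"
[2,3] (PP\S)\S  lex  "from"
[1,3] PP\S  <  k=2
[3,4] (N/NP)\(PP\S)  lex  "that"
[1,4] N/NP  <  k=3
[4,5] (S\(N/NP))/PP  lex  "under"
[5,6] PP/S  lex  "slowly"
[6,7] S  lex  "clearly"
[5,7] PP  >  k=6
[4,7] S\(N/NP)  >  k=5
[1,7] S  <  k=4
[7,8] (S\(PP\NP))\S  lex  "bone"
[1,8] S\(PP\NP)  <  k=7
[0,8] S  <  k=1

[0,8] S   <
  [0,1] "chased" : PP\NP
  [1,8] S\(PP\NP)   <
    [1,7] S   <
      [1,4] N/NP   <
        [1,3] PP\S   <
          [1,2] "on" : S
          [2,3] "from" : (PP\S)\S
        [3,4] "that" : (N/NP)\(PP\S)
      [4,7] S\(N/NP)   >
        [4,5] "under" : (S\(N/NP))/PP
        [5,7] PP   >
          [5,6] "slowly" : PP/S
          [6,7] "clearly" : S
    [7,8] "bone" : (S\(PP\NP))\S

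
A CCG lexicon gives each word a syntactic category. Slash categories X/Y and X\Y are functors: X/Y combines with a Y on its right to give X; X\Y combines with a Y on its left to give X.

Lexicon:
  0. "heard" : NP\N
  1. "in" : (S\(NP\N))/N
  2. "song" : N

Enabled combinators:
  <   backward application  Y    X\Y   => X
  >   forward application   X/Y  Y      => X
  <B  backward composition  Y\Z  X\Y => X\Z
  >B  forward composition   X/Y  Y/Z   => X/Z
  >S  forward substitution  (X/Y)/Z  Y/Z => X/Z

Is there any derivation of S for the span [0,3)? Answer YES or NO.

[0,3] S   <
  [0,1] "heard" : NP\N
  [1,3] S\(NP\N)   >
    [1,2] "in" : (S\(NP\N))/N
    [2,3] "song" : N

YES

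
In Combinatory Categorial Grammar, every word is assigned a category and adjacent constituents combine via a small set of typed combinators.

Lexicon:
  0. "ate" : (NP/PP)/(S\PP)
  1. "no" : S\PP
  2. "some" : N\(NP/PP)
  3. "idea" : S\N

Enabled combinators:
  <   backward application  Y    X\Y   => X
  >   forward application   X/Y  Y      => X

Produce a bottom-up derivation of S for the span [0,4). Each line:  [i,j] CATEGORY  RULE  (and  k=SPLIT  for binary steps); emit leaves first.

[0,1] (NP/PP)/(S\PP)  lex  "ate"
[1,2] S\PP  lex  "no"
[0,2] NP/PP  >  k=1
[2,3] N\(NP/PP)  lex  "some"
[0,3] N  <  k=2
[3,4] S\N  lex  "idea"
[0,4] S  <  k=3

[0,4] S   <
  [0,3] N   <
    [0,2] NP/PP   >
      [0,1] "ate" : (NP/PP)/(S\PP)
      [1,2] "no" : S\PP
    [2,3] "some" : N\(NP/PP)
  [3,4] "idea" : S\N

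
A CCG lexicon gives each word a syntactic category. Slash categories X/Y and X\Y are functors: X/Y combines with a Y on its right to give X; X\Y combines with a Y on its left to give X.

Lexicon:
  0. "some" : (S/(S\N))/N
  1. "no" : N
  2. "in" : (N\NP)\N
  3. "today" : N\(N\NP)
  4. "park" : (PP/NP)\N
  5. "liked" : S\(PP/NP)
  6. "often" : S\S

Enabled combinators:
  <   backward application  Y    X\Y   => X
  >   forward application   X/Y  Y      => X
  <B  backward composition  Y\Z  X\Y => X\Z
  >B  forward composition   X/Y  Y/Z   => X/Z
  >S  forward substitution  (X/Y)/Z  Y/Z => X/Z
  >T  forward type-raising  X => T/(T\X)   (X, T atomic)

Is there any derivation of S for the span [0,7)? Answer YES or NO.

YES

[0,7] S   >
  [0,4] S/(S\N)   >
    [0,1] "some" : (S/(S\N))/N
    [1,4] N   <
      [1,3] N\NP   <
        [1,2] "no" : N
        [2,3] "in" : (N\NP)\N
      [3,4] "today" : N\(N\NP)
  [4,7] S\N   <B
    [4,6] S\N   <B
      [4,5] "park" : (PP/NP)\N
      [5,6] "liked" : S\(PP/NP)
    [6,7] "often" : S\S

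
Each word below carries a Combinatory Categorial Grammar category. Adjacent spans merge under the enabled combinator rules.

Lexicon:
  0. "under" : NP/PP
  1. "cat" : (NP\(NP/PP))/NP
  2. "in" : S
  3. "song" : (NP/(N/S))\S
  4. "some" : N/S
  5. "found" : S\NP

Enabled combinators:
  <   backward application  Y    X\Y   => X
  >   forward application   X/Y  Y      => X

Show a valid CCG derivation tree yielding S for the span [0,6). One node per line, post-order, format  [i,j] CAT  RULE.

[0,1] NP/PP  lex  "under"
[1,2] (NP\(NP/PP))/NP  lex  "cat"
[2,3] S  lex  "in"
[3,4] (NP/(N/S))\S  lex  "song"
[2,4] NP/(N/S)  <  k=3
[4,5] N/S  lex  "some"
[2,5] NP  >  k=4
[1,5] NP\(NP/PP)  >  k=2
[0,5] NP  <  k=1
[5,6] S\NP  lex  "found"
[0,6] S  <  k=5

[0,6] S   <
  [0,5] NP   <
    [0,1] "under" : NP/PP
    [1,5] NP\(NP/PP)   >
      [1,2] "cat" : (NP\(NP/PP))/NP
      [2,5] NP   >
        [2,4] NP/(N/S)   <
          [2,3] "in" : S
          [3,4] "song" : (NP/(N/S))\S
        [4,5] "some" : N/S
  [5,6] "found" : S\NP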